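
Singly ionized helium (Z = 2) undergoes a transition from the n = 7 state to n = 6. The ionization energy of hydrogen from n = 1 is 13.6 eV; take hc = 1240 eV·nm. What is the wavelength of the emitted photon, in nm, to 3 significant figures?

3090 nm

For Z = 2 the level energies scale as Z², so the effective Rydberg energy is 13.6 × 4 = 54.40 eV.
ΔE = 54.40 × (1/6² − 1/7²) = 54.40 × 0.007370 = 0.4009 eV.
λ = hc/ΔE = 1240 / 0.4009 = 3090 nm.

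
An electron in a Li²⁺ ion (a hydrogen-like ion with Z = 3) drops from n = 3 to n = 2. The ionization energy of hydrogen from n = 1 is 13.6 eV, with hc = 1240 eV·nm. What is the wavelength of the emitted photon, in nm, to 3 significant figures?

For Z = 3 the level energies scale as Z², so the effective Rydberg energy is 13.6 × 9 = 122.4 eV.
ΔE = 122.4 × (1/2² − 1/3²) = 122.4 × 0.1389 = 17.00 eV.
λ = hc/ΔE = 1240 / 17.00 = 72.9 nm.

72.9 nm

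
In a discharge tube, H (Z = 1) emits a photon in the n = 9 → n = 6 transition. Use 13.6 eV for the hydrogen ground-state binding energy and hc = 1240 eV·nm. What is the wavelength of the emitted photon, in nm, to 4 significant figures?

ΔE = 13.60 × (1/6² − 1/9²) = 13.60 × 0.01543 = 0.2099 eV.
λ = hc/ΔE = 1240 / 0.2099 = 5908 nm.

5908 nm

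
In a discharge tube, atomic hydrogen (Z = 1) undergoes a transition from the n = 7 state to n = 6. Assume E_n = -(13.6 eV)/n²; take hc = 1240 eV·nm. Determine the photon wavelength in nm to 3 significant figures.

12400 nm

ΔE = 13.60 × (1/6² − 1/7²) = 13.60 × 0.007370 = 0.1002 eV.
λ = hc/ΔE = 1240 / 0.1002 = 12400 nm.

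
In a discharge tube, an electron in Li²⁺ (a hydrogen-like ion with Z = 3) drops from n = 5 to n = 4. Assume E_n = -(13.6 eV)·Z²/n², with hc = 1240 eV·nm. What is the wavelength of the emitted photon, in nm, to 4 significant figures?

For Z = 3 the level energies scale as Z², so the effective Rydberg energy is 13.6 × 9 = 122.4 eV.
ΔE = 122.4 × (1/4² − 1/5²) = 122.4 × 0.02250 = 2.754 eV.
λ = hc/ΔE = 1240 / 2.754 = 450.3 nm.

450.3 nm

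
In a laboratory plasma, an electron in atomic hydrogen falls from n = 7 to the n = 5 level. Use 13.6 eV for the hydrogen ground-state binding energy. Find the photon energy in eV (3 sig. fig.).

0.266 eV

E_7 = −13.60/49 = −0.2776 eV and E_5 = −13.60/25 = −0.5440 eV.
The photon energy is |E_7 − E_5| = 0.266 eV.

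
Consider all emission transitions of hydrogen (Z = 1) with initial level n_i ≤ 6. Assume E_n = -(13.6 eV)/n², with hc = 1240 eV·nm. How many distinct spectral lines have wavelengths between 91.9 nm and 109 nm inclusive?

4

Enumerate all n_i → n_f pairs with 1 ≤ n_f < n_i ≤ 6 and compute λ = 1240 / [13.6·1·(1/n_f² − 1/n_i²)].
Lines falling in [91.9, 109] nm: 6→1 (93.78 nm), 5→1 (94.98 nm), 4→1 (97.25 nm), 3→1 (102.6 nm).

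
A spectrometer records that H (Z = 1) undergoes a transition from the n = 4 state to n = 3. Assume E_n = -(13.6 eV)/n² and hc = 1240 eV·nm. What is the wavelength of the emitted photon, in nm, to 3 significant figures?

ΔE = 13.60 × (1/3² − 1/4²) = 13.60 × 0.04861 = 0.6611 eV.
λ = hc/ΔE = 1240 / 0.6611 = 1880 nm.
This line belongs to the Paschen series.

1880 nm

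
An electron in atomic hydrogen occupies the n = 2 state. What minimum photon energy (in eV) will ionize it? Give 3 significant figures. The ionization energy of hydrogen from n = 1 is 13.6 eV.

3.40 eV

E_2 = −13.60/4 = −3.40 eV, so ionization (to E = 0) requires 3.40 eV.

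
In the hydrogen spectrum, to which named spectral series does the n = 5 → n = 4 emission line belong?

Brackett

The series is set by the lower level: n_f = 4 is the Brackett series.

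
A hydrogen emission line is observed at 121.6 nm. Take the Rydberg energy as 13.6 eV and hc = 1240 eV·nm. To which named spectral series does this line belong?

Lyman

ΔE = 1240/121.6 = 10.20 eV.
This matches 13.6 × (1/1² − 1/2²), so n_f = 1: the Lyman series.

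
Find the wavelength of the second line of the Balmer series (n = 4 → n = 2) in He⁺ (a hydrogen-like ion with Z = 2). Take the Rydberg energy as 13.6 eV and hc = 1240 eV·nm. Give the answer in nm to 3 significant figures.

122 nm

The Balmer series terminates on n_f = 2; the second line has n_i = 2+2 = 4.
ΔE = 54.40 × (1/2² − 1/4²) = 10.20 eV.
λ = 1240 / 10.20 = 122 nm.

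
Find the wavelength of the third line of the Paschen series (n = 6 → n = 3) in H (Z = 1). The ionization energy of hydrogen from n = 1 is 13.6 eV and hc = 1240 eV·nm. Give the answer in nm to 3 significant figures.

The Paschen series terminates on n_f = 3; the third line has n_i = 3+3 = 6.
ΔE = 13.60 × (1/3² − 1/6²) = 1.133 eV.
λ = 1240 / 1.133 = 1090 nm.

1090 nm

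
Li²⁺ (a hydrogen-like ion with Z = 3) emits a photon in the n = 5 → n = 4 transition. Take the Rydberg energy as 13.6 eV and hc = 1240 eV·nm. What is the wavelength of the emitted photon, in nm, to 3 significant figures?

For Z = 3 the level energies scale as Z², so the effective Rydberg energy is 13.6 × 9 = 122.4 eV.
ΔE = 122.4 × (1/4² − 1/5²) = 122.4 × 0.02250 = 2.754 eV.
λ = hc/ΔE = 1240 / 2.754 = 450 nm.

450 nm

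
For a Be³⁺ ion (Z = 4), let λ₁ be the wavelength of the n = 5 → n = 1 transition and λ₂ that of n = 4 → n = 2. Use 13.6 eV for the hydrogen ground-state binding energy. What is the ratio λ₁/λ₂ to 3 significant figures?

λ ∝ 1/ΔE ∝ 1/(1/n_f² − 1/n_i²), and the Z² and hc factors cancel in the ratio.
λ₁/λ₂ = (1/2² − 1/4²)/(1/1² − 1/5²) = 0.1875/0.9600 = 0.195.

0.195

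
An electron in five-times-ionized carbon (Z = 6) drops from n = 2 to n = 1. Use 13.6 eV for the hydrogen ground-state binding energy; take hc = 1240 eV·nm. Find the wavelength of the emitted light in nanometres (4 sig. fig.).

3.377 nm

For Z = 6 the level energies scale as Z², so the effective Rydberg energy is 13.6 × 36 = 489.6 eV.
ΔE = 489.6 × (1/1² − 1/2²) = 489.6 × 0.7500 = 367.2 eV.
λ = hc/ΔE = 1240 / 367.2 = 3.377 nm.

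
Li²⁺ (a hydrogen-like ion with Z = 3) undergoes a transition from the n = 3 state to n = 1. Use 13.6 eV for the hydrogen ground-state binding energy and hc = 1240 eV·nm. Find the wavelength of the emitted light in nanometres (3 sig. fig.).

11.4 nm

For Z = 3 the level energies scale as Z², so the effective Rydberg energy is 13.6 × 9 = 122.4 eV.
ΔE = 122.4 × (1/1² − 1/3²) = 122.4 × 0.8889 = 108.8 eV.
λ = hc/ΔE = 1240 / 108.8 = 11.4 nm.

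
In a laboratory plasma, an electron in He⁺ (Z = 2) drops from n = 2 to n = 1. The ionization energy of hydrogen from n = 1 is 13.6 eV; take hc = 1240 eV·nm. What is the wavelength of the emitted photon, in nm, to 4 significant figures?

For Z = 2 the level energies scale as Z², so the effective Rydberg energy is 13.6 × 4 = 54.40 eV.
ΔE = 54.40 × (1/1² − 1/2²) = 54.40 × 0.7500 = 40.80 eV.
λ = hc/ΔE = 1240 / 40.80 = 30.39 nm.

30.39 nm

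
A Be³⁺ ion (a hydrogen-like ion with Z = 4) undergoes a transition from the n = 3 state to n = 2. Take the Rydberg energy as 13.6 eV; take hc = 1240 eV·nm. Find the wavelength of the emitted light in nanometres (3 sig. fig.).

41.0 nm

For Z = 4 the level energies scale as Z², so the effective Rydberg energy is 13.6 × 16 = 217.6 eV.
ΔE = 217.6 × (1/2² − 1/3²) = 217.6 × 0.1389 = 30.22 eV.
λ = hc/ΔE = 1240 / 30.22 = 41.0 nm.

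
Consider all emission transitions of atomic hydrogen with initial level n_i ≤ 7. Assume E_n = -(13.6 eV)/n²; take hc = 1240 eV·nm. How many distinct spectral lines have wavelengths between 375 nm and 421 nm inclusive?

2

Enumerate all n_i → n_f pairs with 1 ≤ n_f < n_i ≤ 7 and compute λ = 1240 / [13.6·1·(1/n_f² − 1/n_i²)].
Lines falling in [375, 421] nm: 7→2 (397.1 nm), 6→2 (410.3 nm).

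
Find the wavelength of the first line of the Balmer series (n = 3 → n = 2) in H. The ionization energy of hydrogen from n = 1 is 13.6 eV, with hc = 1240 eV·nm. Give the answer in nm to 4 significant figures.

The Balmer series terminates on n_f = 2; the first line has n_i = 2+1 = 3.
ΔE = 13.60 × (1/2² − 1/3²) = 1.889 eV.
λ = 1240 / 1.889 = 656.5 nm.

656.5 nm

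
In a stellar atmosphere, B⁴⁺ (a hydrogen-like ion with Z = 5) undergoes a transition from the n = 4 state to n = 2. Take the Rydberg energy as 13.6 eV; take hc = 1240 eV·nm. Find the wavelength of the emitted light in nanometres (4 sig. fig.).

For Z = 5 the level energies scale as Z², so the effective Rydberg energy is 13.6 × 25 = 340.0 eV.
ΔE = 340.0 × (1/2² − 1/4²) = 340.0 × 0.1875 = 63.75 eV.
λ = hc/ΔE = 1240 / 63.75 = 19.45 nm.

19.45 nm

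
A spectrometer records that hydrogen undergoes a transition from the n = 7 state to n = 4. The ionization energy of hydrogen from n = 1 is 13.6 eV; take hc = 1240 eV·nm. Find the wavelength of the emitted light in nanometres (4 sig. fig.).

2166 nm

ΔE = 13.60 × (1/4² − 1/7²) = 13.60 × 0.04209 = 0.5724 eV.
λ = hc/ΔE = 1240 / 0.5724 = 2166 nm.
This line belongs to the Brackett series.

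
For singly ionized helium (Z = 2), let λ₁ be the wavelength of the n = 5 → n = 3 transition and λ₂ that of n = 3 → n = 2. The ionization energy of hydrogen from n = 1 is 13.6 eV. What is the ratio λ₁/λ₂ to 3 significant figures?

λ ∝ 1/ΔE ∝ 1/(1/n_f² − 1/n_i²), and the Z² and hc factors cancel in the ratio.
λ₁/λ₂ = (1/2² − 1/3²)/(1/3² − 1/5²) = 0.1389/0.07111 = 1.95.

1.95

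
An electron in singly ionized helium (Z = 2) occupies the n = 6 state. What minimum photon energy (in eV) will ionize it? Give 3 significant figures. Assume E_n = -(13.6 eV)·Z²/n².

E_n = −13.6 Z²/n² = −54.40/n² eV for Z = 2.
E_6 = −54.40/36 = −1.51 eV, so ionization (to E = 0) requires 1.51 eV.

1.51 eV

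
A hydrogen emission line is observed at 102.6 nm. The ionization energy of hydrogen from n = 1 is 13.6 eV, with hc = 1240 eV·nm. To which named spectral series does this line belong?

Lyman

ΔE = 1240/102.6 = 12.09 eV.
This matches 13.6 × (1/1² − 1/3²), so n_f = 1: the Lyman series.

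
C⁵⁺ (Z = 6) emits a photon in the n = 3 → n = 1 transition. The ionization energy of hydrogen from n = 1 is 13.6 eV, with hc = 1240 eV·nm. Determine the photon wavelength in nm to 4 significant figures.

2.849 nm

For Z = 6 the level energies scale as Z², so the effective Rydberg energy is 13.6 × 36 = 489.6 eV.
ΔE = 489.6 × (1/1² − 1/3²) = 489.6 × 0.8889 = 435.2 eV.
λ = hc/ΔE = 1240 / 435.2 = 2.849 nm.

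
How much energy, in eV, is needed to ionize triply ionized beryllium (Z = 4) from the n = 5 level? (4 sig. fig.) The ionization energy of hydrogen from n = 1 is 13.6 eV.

E_n = −13.6 Z²/n² = −217.6/n² eV for Z = 4.
E_5 = −217.6/25 = −8.704 eV, so ionization (to E = 0) requires 8.704 eV.

8.704 eV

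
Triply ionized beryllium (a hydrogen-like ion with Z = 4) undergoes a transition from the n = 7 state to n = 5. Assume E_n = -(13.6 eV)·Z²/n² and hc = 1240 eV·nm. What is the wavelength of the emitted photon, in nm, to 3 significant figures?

291 nm

For Z = 4 the level energies scale as Z², so the effective Rydberg energy is 13.6 × 16 = 217.6 eV.
ΔE = 217.6 × (1/5² − 1/7²) = 217.6 × 0.01959 = 4.263 eV.
λ = hc/ΔE = 1240 / 4.263 = 291 nm.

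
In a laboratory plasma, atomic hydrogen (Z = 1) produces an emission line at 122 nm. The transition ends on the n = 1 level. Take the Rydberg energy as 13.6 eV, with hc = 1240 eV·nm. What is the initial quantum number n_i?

The photon energy is ΔE = hc/λ = 1240 / 122 = 10.16 eV.
With Z = 1, ΔE = 13.60 × (1/n_f² − 1/n_i²), so 1/n_f² − 1/n_i² = 0.7473.
With n_f = 1: 1/n_i² = 1/1 − 0.7473 = 0.2527, so n_i ≈ 1.99.

n_i = 2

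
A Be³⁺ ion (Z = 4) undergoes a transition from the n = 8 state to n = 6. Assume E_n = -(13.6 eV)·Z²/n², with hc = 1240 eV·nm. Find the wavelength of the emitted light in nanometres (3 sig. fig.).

469 nm

For Z = 4 the level energies scale as Z², so the effective Rydberg energy is 13.6 × 16 = 217.6 eV.
ΔE = 217.6 × (1/6² − 1/8²) = 217.6 × 0.01215 = 2.644 eV.
λ = hc/ΔE = 1240 / 2.644 = 469 nm.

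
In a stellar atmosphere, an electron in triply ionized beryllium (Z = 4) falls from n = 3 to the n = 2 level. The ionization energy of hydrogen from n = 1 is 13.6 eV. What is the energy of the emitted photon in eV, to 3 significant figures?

The Bohr energies scale as Z², so for Z = 4: E_n = −217.6/n² eV.
E_3 = −217.6/9 = −24.18 eV and E_2 = −217.6/4 = −54.40 eV.
The photon energy is |E_3 − E_2| = 30.2 eV.

30.2 eV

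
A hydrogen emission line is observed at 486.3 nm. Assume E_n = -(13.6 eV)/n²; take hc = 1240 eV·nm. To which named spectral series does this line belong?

Balmer

ΔE = 1240/486.3 = 2.550 eV.
This matches 13.6 × (1/2² − 1/4²), so n_f = 2: the Balmer series.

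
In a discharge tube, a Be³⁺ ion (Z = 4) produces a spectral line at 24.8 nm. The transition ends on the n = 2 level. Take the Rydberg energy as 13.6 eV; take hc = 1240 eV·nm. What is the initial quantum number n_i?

n_i = 7

The photon energy is ΔE = hc/λ = 1240 / 24.8 = 50.00 eV.
With Z = 4, ΔE = 217.6 × (1/n_f² − 1/n_i²), so 1/n_f² − 1/n_i² = 0.2298.
With n_f = 2: 1/n_i² = 1/4 − 0.2298 = 0.02022, so n_i ≈ 7.03.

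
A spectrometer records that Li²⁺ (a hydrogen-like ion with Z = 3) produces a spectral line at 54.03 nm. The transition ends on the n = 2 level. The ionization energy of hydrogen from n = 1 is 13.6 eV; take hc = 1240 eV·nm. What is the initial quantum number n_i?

n_i = 4

The photon energy is ΔE = hc/λ = 1240 / 54.03 = 22.95 eV.
With Z = 3, ΔE = 122.4 × (1/n_f² − 1/n_i²), so 1/n_f² − 1/n_i² = 0.1875.
With n_f = 2: 1/n_i² = 1/4 − 0.1875 = 0.06250, so n_i ≈ 4.00.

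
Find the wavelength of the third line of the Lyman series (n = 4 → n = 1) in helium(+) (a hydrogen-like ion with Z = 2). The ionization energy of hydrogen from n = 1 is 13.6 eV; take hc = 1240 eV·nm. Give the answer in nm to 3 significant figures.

The Lyman series terminates on n_f = 1; the third line has n_i = 1+3 = 4.
ΔE = 54.40 × (1/1² − 1/4²) = 51.00 eV.
λ = 1240 / 51.00 = 24.3 nm.

24.3 nm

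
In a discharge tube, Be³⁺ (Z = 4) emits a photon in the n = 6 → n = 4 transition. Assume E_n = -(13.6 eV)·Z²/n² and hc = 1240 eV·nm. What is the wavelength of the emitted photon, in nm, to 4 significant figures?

164.1 nm

For Z = 4 the level energies scale as Z², so the effective Rydberg energy is 13.6 × 16 = 217.6 eV.
ΔE = 217.6 × (1/4² − 1/6²) = 217.6 × 0.03472 = 7.556 eV.
λ = hc/ΔE = 1240 / 7.556 = 164.1 nm.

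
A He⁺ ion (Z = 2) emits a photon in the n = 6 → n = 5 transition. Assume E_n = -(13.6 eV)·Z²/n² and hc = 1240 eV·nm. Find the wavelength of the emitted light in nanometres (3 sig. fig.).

For Z = 2 the level energies scale as Z², so the effective Rydberg energy is 13.6 × 4 = 54.40 eV.
ΔE = 54.40 × (1/5² − 1/6²) = 54.40 × 0.01222 = 0.6649 eV.
λ = hc/ΔE = 1240 / 0.6649 = 1860 nm.

1860 nm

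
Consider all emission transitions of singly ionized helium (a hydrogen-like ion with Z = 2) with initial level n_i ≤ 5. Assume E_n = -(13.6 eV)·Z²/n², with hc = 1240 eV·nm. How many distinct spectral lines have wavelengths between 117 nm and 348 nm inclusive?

3

Enumerate all n_i → n_f pairs with 1 ≤ n_f < n_i ≤ 5 and compute λ = 1240 / [13.6·4·(1/n_f² − 1/n_i²)].
Lines falling in [117, 348] nm: 4→2 (121.6 nm), 3→2 (164.1 nm), 5→3 (320.5 nm).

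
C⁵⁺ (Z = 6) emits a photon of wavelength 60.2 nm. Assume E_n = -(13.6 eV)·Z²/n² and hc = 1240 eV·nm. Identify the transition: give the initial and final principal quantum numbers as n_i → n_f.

n_i = 7, n_f = 4

The photon energy is ΔE = hc/λ = 1240 / 60.2 = 20.60 eV.
With Z = 6, ΔE = 489.6 × (1/n_f² − 1/n_i²), so 1/n_f² − 1/n_i² = 0.04207.
Trying n_f = 4 gives 1/n_i² = 0.02043, i.e. n_i ≈ 7; this pair matches.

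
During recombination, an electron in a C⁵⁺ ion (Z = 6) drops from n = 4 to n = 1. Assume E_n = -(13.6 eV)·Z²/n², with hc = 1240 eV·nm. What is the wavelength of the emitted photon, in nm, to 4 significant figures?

2.702 nm

For Z = 6 the level energies scale as Z², so the effective Rydberg energy is 13.6 × 36 = 489.6 eV.
ΔE = 489.6 × (1/1² − 1/4²) = 489.6 × 0.9375 = 459.0 eV.
λ = hc/ΔE = 1240 / 459.0 = 2.702 nm.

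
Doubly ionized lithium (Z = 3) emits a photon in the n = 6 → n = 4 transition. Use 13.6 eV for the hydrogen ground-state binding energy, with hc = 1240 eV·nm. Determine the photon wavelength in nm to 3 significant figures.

For Z = 3 the level energies scale as Z², so the effective Rydberg energy is 13.6 × 9 = 122.4 eV.
ΔE = 122.4 × (1/4² − 1/6²) = 122.4 × 0.03472 = 4.250 eV.
λ = hc/ΔE = 1240 / 4.250 = 292 nm.

292 nm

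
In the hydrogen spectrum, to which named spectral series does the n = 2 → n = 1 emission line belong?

The series is set by the lower level: n_f = 1 is the Lyman series.

Lyman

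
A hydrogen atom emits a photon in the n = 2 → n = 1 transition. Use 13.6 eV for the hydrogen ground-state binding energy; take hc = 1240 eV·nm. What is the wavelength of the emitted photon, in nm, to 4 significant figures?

121.6 nm

ΔE = 13.60 × (1/1² − 1/2²) = 13.60 × 0.7500 = 10.20 eV.
λ = hc/ΔE = 1240 / 10.20 = 121.6 nm.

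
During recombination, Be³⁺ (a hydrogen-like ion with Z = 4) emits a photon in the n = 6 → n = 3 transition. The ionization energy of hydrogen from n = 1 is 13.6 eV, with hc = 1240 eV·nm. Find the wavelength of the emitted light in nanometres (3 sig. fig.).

68.4 nm

For Z = 4 the level energies scale as Z², so the effective Rydberg energy is 13.6 × 16 = 217.6 eV.
ΔE = 217.6 × (1/3² − 1/6²) = 217.6 × 0.08333 = 18.13 eV.
λ = hc/ΔE = 1240 / 18.13 = 68.4 nm.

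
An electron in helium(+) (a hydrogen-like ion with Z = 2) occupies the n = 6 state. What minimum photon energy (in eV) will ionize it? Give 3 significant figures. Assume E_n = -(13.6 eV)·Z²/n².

E_n = −13.6 Z²/n² = −54.40/n² eV for Z = 2.
E_6 = −54.40/36 = −1.51 eV, so ionization (to E = 0) requires 1.51 eV.

1.51 eV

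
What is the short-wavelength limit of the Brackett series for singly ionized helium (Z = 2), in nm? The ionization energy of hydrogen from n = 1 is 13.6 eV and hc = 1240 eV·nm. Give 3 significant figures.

The Brackett series has lower level n_f = 4; the series limit corresponds to n_i → ∞.
ΔE_max = 13.6 × 4 / 4² = 3.400 eV.
λ_min = 1240 / 3.400 = 365 nm.

365 nm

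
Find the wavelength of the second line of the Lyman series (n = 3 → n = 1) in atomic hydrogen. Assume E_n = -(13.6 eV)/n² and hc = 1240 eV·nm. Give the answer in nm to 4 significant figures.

The Lyman series terminates on n_f = 1; the second line has n_i = 1+2 = 3.
ΔE = 13.60 × (1/1² − 1/3²) = 12.09 eV.
λ = 1240 / 12.09 = 102.6 nm.

102.6 nm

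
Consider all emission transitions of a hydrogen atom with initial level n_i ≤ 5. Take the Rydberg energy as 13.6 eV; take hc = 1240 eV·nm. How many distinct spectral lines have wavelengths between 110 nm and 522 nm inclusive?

3

Enumerate all n_i → n_f pairs with 1 ≤ n_f < n_i ≤ 5 and compute λ = 1240 / [13.6·1·(1/n_f² − 1/n_i²)].
Lines falling in [110, 522] nm: 2→1 (121.6 nm), 5→2 (434.2 nm), 4→2 (486.3 nm).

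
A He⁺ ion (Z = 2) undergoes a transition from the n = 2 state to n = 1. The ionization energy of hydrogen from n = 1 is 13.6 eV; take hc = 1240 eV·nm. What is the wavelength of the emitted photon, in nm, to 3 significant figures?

30.4 nm

For Z = 2 the level energies scale as Z², so the effective Rydberg energy is 13.6 × 4 = 54.40 eV.
ΔE = 54.40 × (1/1² − 1/2²) = 54.40 × 0.7500 = 40.80 eV.
λ = hc/ΔE = 1240 / 40.80 = 30.4 nm.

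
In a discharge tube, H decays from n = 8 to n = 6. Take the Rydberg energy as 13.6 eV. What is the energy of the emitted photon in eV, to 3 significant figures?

0.165 eV

E_8 = −13.60/64 = −0.2125 eV and E_6 = −13.60/36 = −0.3778 eV.
The photon energy is |E_8 − E_6| = 0.165 eV.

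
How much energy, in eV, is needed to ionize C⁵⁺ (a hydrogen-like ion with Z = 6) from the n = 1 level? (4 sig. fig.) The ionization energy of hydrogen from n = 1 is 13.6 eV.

E_n = −13.6 Z²/n² = −489.6/n² eV for Z = 6.
E_1 = −489.6/1 = −489.6 eV, so ionization (to E = 0) requires 489.6 eV.

489.6 eV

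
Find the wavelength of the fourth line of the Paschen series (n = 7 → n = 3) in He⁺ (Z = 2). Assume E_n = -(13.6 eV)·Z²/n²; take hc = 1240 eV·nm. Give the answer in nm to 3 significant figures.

251 nm

The Paschen series terminates on n_f = 3; the fourth line has n_i = 3+4 = 7.
ΔE = 54.40 × (1/3² − 1/7²) = 4.934 eV.
λ = 1240 / 4.934 = 251 nm.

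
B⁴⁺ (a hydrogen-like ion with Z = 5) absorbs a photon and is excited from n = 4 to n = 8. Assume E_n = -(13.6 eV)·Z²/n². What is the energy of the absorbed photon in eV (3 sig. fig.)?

15.9 eV

The Bohr energies scale as Z², so for Z = 5: E_n = −340.0/n² eV.
E_8 = −340.0/64 = −5.313 eV and E_4 = −340.0/16 = −21.25 eV.
The photon energy is |E_8 − E_4| = 15.9 eV.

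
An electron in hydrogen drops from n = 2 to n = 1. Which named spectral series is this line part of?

The series is set by the lower level: n_f = 1 is the Lyman series.

Lyman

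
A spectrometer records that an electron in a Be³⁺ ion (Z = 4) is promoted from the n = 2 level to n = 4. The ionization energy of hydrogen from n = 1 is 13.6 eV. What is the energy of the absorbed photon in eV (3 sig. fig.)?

The Bohr energies scale as Z², so for Z = 4: E_n = −217.6/n² eV.
E_4 = −217.6/16 = −13.60 eV and E_2 = −217.6/4 = −54.40 eV.
The photon energy is |E_4 − E_2| = 40.8 eV.

40.8 eV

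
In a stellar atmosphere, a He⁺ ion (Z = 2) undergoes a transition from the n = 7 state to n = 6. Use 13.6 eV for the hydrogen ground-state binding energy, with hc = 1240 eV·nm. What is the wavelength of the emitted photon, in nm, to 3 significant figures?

3090 nm

For Z = 2 the level energies scale as Z², so the effective Rydberg energy is 13.6 × 4 = 54.40 eV.
ΔE = 54.40 × (1/6² − 1/7²) = 54.40 × 0.007370 = 0.4009 eV.
λ = hc/ΔE = 1240 / 0.4009 = 3090 nm.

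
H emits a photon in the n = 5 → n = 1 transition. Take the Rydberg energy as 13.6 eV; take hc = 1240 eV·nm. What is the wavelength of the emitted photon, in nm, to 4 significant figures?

94.98 nm

ΔE = 13.60 × (1/1² − 1/5²) = 13.60 × 0.9600 = 13.06 eV.
λ = hc/ΔE = 1240 / 13.06 = 94.98 nm.
This line belongs to the Lyman series.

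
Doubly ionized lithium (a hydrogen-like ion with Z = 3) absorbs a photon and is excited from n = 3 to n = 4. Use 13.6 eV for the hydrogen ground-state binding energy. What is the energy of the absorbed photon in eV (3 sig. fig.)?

5.95 eV

The Bohr energies scale as Z², so for Z = 3: E_n = −122.4/n² eV.
E_4 = −122.4/16 = −7.650 eV and E_3 = −122.4/9 = −13.60 eV.
The photon energy is |E_4 − E_3| = 5.95 eV.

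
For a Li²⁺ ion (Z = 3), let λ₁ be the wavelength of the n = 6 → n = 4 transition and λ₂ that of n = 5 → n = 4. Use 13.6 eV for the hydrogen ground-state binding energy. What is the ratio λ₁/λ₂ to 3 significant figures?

0.648

λ ∝ 1/ΔE ∝ 1/(1/n_f² − 1/n_i²), and the Z² and hc factors cancel in the ratio.
λ₁/λ₂ = (1/4² − 1/5²)/(1/4² − 1/6²) = 0.02250/0.03472 = 0.648.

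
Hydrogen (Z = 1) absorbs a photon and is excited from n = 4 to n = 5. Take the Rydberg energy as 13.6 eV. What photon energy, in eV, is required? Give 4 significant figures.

0.3060 eV

E_5 = −13.60/25 = −0.5440 eV and E_4 = −13.60/16 = −0.8500 eV.
The photon energy is |E_5 − E_4| = 0.3060 eV.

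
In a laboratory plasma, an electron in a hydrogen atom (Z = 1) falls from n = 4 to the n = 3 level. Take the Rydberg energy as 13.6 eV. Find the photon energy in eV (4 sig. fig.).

0.6611 eV

E_4 = −13.60/16 = −0.8500 eV and E_3 = −13.60/9 = −1.511 eV.
The photon energy is |E_4 − E_3| = 0.6611 eV.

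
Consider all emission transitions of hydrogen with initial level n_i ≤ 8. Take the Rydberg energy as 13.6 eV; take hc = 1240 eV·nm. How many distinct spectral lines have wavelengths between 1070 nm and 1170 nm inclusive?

1

Enumerate all n_i → n_f pairs with 1 ≤ n_f < n_i ≤ 8 and compute λ = 1240 / [13.6·1·(1/n_f² − 1/n_i²)].
Lines falling in [1070, 1170] nm: 6→3 (1094 nm).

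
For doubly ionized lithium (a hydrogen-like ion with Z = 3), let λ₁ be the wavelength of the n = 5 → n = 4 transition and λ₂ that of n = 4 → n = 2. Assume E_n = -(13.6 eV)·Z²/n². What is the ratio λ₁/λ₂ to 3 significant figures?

8.33

λ ∝ 1/ΔE ∝ 1/(1/n_f² − 1/n_i²), and the Z² and hc factors cancel in the ratio.
λ₁/λ₂ = (1/2² − 1/4²)/(1/4² − 1/5²) = 0.1875/0.02250 = 8.33.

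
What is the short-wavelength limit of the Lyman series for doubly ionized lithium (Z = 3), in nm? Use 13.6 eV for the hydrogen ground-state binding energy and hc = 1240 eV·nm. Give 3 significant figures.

10.1 nm

The Lyman series has lower level n_f = 1; the series limit corresponds to n_i → ∞.
ΔE_max = 13.6 × 9 / 1² = 122.4 eV.
λ_min = 1240 / 122.4 = 10.1 nm.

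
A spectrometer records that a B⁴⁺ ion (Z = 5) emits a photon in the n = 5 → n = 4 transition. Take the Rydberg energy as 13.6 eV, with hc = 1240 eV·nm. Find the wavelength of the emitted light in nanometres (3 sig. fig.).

162 nm

For Z = 5 the level energies scale as Z², so the effective Rydberg energy is 13.6 × 25 = 340.0 eV.
ΔE = 340.0 × (1/4² − 1/5²) = 340.0 × 0.02250 = 7.650 eV.
λ = hc/ΔE = 1240 / 7.650 = 162 nm.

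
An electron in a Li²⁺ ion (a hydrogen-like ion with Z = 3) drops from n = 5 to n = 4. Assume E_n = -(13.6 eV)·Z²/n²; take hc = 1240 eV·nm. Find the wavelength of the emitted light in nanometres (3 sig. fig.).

450 nm

For Z = 3 the level energies scale as Z², so the effective Rydberg energy is 13.6 × 9 = 122.4 eV.
ΔE = 122.4 × (1/4² − 1/5²) = 122.4 × 0.02250 = 2.754 eV.
λ = hc/ΔE = 1240 / 2.754 = 450 nm.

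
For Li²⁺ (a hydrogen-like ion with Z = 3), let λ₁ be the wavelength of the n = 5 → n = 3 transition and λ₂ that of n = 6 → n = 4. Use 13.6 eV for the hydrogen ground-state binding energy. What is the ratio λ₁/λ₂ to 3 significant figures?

λ ∝ 1/ΔE ∝ 1/(1/n_f² − 1/n_i²), and the Z² and hc factors cancel in the ratio.
λ₁/λ₂ = (1/4² − 1/6²)/(1/3² − 1/5²) = 0.03472/0.07111 = 0.488.

0.488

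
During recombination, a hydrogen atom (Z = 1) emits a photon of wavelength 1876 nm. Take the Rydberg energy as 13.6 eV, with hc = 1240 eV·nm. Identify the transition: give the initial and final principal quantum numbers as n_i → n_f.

The photon energy is ΔE = hc/λ = 1240 / 1876 = 0.6610 eV.
With Z = 1, ΔE = 13.60 × (1/n_f² − 1/n_i²), so 1/n_f² − 1/n_i² = 0.04860.
Trying n_f = 3 gives 1/n_i² = 0.06251, i.e. n_i ≈ 4; this pair matches.

n_i = 4, n_f = 3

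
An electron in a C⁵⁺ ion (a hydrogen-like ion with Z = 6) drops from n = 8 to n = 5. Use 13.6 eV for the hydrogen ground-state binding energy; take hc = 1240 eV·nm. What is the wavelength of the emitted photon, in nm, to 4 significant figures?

For Z = 6 the level energies scale as Z², so the effective Rydberg energy is 13.6 × 36 = 489.6 eV.
ΔE = 489.6 × (1/5² − 1/8²) = 489.6 × 0.02438 = 11.93 eV.
λ = hc/ΔE = 1240 / 11.93 = 103.9 nm.

103.9 nm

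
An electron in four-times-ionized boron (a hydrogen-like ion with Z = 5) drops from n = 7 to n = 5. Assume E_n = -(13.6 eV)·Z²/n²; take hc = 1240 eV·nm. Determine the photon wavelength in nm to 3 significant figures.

186 nm

For Z = 5 the level energies scale as Z², so the effective Rydberg energy is 13.6 × 25 = 340.0 eV.
ΔE = 340.0 × (1/5² − 1/7²) = 340.0 × 0.01959 = 6.661 eV.
λ = hc/ΔE = 1240 / 6.661 = 186 nm.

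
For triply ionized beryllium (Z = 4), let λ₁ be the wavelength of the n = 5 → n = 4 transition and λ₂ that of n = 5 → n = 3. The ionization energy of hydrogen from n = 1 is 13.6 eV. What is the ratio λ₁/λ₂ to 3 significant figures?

3.16

λ ∝ 1/ΔE ∝ 1/(1/n_f² − 1/n_i²), and the Z² and hc factors cancel in the ratio.
λ₁/λ₂ = (1/3² − 1/5²)/(1/4² − 1/5²) = 0.07111/0.02250 = 3.16.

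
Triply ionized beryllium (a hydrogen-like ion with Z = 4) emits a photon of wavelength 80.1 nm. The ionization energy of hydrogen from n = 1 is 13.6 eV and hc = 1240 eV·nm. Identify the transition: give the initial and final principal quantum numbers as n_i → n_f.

n_i = 5, n_f = 3

The photon energy is ΔE = hc/λ = 1240 / 80.1 = 15.48 eV.
With Z = 4, ΔE = 217.6 × (1/n_f² − 1/n_i²), so 1/n_f² − 1/n_i² = 0.07114.
Trying n_f = 3 gives 1/n_i² = 0.03997, i.e. n_i ≈ 5; this pair matches.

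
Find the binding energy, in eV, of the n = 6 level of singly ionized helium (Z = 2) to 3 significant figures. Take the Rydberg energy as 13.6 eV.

E_n = −13.6 Z²/n² = −54.40/n² eV for Z = 2.
E_6 = −54.40/36 = −1.51 eV, so ionization (to E = 0) requires 1.51 eV.

1.51 eV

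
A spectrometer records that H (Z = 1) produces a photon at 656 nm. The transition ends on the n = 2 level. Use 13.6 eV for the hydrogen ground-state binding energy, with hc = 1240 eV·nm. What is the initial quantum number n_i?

n_i = 3

The photon energy is ΔE = hc/λ = 1240 / 656 = 1.890 eV.
With Z = 1, ΔE = 13.60 × (1/n_f² − 1/n_i²), so 1/n_f² − 1/n_i² = 0.1390.
With n_f = 2: 1/n_i² = 1/4 − 0.1390 = 0.1110, so n_i ≈ 3.00.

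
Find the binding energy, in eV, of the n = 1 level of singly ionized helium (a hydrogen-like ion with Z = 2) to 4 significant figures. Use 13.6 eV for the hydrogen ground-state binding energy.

E_n = −13.6 Z²/n² = −54.40/n² eV for Z = 2.
E_1 = −54.40/1 = −54.40 eV, so ionization (to E = 0) requires 54.40 eV.

54.40 eV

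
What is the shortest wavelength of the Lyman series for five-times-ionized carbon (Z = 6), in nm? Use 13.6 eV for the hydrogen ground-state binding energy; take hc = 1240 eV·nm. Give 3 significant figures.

2.53 nm

The Lyman series has lower level n_f = 1; the series limit corresponds to n_i → ∞.
ΔE_max = 13.6 × 36 / 1² = 489.6 eV.
λ_min = 1240 / 489.6 = 2.53 nm.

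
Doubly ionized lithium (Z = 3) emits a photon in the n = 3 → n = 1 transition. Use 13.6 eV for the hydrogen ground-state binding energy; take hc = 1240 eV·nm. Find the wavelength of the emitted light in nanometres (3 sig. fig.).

11.4 nm

For Z = 3 the level energies scale as Z², so the effective Rydberg energy is 13.6 × 9 = 122.4 eV.
ΔE = 122.4 × (1/1² − 1/3²) = 122.4 × 0.8889 = 108.8 eV.
λ = hc/ΔE = 1240 / 108.8 = 11.4 nm.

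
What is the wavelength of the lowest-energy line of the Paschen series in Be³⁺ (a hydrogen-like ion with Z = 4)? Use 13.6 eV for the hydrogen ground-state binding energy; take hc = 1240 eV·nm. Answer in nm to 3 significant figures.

The Paschen series terminates on n_f = 3; the first line has n_i = 3+1 = 4.
ΔE = 217.6 × (1/3² − 1/4²) = 10.58 eV.
λ = 1240 / 10.58 = 117 nm.

117 nm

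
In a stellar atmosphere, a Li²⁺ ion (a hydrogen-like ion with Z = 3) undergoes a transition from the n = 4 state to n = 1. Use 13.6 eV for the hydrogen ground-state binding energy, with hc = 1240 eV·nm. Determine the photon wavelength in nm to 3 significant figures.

10.8 nm

For Z = 3 the level energies scale as Z², so the effective Rydberg energy is 13.6 × 9 = 122.4 eV.
ΔE = 122.4 × (1/1² − 1/4²) = 122.4 × 0.9375 = 114.8 eV.
λ = hc/ΔE = 1240 / 114.8 = 10.8 nm.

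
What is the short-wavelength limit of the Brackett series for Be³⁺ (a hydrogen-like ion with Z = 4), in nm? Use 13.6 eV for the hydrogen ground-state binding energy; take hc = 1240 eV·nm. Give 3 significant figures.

The Brackett series has lower level n_f = 4; the series limit corresponds to n_i → ∞.
ΔE_max = 13.6 × 16 / 4² = 13.60 eV.
λ_min = 1240 / 13.60 = 91.2 nm.

91.2 nm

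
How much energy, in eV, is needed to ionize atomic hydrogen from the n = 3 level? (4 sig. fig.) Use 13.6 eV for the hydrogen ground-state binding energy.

1.511 eV

E_3 = −13.60/9 = −1.511 eV, so ionization (to E = 0) requires 1.511 eV.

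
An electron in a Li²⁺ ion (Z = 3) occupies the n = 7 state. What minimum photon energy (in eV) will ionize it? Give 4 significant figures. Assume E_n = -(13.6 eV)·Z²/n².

E_n = −13.6 Z²/n² = −122.4/n² eV for Z = 3.
E_7 = −122.4/49 = −2.498 eV, so ionization (to E = 0) requires 2.498 eV.

2.498 eV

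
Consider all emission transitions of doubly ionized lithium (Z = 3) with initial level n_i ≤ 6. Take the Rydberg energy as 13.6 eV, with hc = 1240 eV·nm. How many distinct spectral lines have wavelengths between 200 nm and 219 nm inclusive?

Enumerate all n_i → n_f pairs with 1 ≤ n_f < n_i ≤ 6 and compute λ = 1240 / [13.6·9·(1/n_f² − 1/n_i²)].
Lines falling in [200, 219] nm: 4→3 (208.4 nm).

1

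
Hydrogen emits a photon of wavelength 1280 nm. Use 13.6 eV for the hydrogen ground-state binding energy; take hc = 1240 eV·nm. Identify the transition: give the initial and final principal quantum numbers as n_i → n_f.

The photon energy is ΔE = hc/λ = 1240 / 1280 = 0.9688 eV.
With Z = 1, ΔE = 13.60 × (1/n_f² − 1/n_i²), so 1/n_f² − 1/n_i² = 0.07123.
Trying n_f = 3 gives 1/n_i² = 0.03988, i.e. n_i ≈ 5; this pair matches.

n_i = 5, n_f = 3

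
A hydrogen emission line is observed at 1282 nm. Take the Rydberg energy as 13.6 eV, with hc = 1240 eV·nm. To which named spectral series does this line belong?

Paschen

ΔE = 1240/1282 = 0.9672 eV.
This matches 13.6 × (1/3² − 1/5²), so n_f = 3: the Paschen series.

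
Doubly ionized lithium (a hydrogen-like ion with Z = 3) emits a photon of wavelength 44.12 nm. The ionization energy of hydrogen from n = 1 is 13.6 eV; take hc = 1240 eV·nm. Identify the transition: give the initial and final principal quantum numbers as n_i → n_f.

The photon energy is ΔE = hc/λ = 1240 / 44.12 = 28.11 eV.
With Z = 3, ΔE = 122.4 × (1/n_f² − 1/n_i²), so 1/n_f² − 1/n_i² = 0.2296.
Trying n_f = 2 gives 1/n_i² = 0.02038, i.e. n_i ≈ 7; this pair matches.

n_i = 7, n_f = 2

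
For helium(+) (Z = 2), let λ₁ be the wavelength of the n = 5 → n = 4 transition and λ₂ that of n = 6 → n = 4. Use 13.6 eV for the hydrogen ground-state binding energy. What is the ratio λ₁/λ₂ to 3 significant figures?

λ ∝ 1/ΔE ∝ 1/(1/n_f² − 1/n_i²), and the Z² and hc factors cancel in the ratio.
λ₁/λ₂ = (1/4² − 1/6²)/(1/4² − 1/5²) = 0.03472/0.02250 = 1.54.

1.54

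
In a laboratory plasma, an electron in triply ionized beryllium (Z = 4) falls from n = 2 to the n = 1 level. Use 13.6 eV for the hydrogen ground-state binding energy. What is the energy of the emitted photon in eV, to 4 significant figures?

163.2 eV

The Bohr energies scale as Z², so for Z = 4: E_n = −217.6/n² eV.
E_2 = −217.6/4 = −54.40 eV and E_1 = −217.6/1 = −217.6 eV.
The photon energy is |E_2 − E_1| = 163.2 eV.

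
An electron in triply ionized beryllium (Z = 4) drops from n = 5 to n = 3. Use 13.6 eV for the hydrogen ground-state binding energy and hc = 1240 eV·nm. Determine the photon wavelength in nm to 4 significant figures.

80.14 nm

For Z = 4 the level energies scale as Z², so the effective Rydberg energy is 13.6 × 16 = 217.6 eV.
ΔE = 217.6 × (1/3² − 1/5²) = 217.6 × 0.07111 = 15.47 eV.
λ = hc/ΔE = 1240 / 15.47 = 80.14 nm.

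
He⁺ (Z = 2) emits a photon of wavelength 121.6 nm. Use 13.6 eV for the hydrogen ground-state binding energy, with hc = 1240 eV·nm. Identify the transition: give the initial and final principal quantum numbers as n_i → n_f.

n_i = 4, n_f = 2

The photon energy is ΔE = hc/λ = 1240 / 121.6 = 10.20 eV.
With Z = 2, ΔE = 54.40 × (1/n_f² − 1/n_i²), so 1/n_f² − 1/n_i² = 0.1875.
Trying n_f = 2 gives 1/n_i² = 0.06255, i.e. n_i ≈ 4; this pair matches.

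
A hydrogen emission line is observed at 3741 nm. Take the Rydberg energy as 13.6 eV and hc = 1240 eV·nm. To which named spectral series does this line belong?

ΔE = 1240/3741 = 0.3315 eV.
This matches 13.6 × (1/5² − 1/8²), so n_f = 5: the Pfund series.

Pfund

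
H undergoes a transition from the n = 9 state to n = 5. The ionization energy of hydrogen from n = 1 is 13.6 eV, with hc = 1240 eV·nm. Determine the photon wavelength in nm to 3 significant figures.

ΔE = 13.60 × (1/5² − 1/9²) = 13.60 × 0.02765 = 0.3761 eV.
λ = hc/ΔE = 1240 / 0.3761 = 3300 nm.
This line belongs to the Pfund series.

3300 nm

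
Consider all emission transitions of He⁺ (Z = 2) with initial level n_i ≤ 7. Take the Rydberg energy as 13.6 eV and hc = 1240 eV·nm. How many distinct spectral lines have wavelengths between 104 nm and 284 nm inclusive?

5

Enumerate all n_i → n_f pairs with 1 ≤ n_f < n_i ≤ 7 and compute λ = 1240 / [13.6·4·(1/n_f² − 1/n_i²)].
Lines falling in [104, 284] nm: 5→2 (108.5 nm), 4→2 (121.6 nm), 3→2 (164.1 nm), 7→3 (251.3 nm), 6→3 (273.5 nm).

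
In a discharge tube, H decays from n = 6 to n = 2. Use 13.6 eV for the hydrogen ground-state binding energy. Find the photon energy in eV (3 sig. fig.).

3.02 eV

E_6 = −13.60/36 = −0.3778 eV and E_2 = −13.60/4 = −3.400 eV.
The photon energy is |E_6 − E_2| = 3.02 eV.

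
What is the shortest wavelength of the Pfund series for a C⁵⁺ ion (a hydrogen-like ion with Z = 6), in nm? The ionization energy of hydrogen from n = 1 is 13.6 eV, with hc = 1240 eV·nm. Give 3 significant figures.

The Pfund series has lower level n_f = 5; the series limit corresponds to n_i → ∞.
ΔE_max = 13.6 × 36 / 5² = 19.58 eV.
λ_min = 1240 / 19.58 = 63.3 nm.

63.3 nm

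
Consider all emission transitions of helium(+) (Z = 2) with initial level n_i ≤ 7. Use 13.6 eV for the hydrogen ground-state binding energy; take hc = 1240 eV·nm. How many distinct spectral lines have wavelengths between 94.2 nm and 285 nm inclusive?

Enumerate all n_i → n_f pairs with 1 ≤ n_f < n_i ≤ 7 and compute λ = 1240 / [13.6·4·(1/n_f² − 1/n_i²)].
Lines falling in [94.2, 285] nm: 7→2 (99.28 nm), 6→2 (102.6 nm), 5→2 (108.5 nm), 4→2 (121.6 nm), 3→2 (164.1 nm), 7→3 (251.3 nm), 6→3 (273.5 nm).

7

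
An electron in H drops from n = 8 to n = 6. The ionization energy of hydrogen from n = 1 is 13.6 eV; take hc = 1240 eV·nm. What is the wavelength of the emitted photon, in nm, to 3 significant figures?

ΔE = 13.60 × (1/6² − 1/8²) = 13.60 × 0.01215 = 0.1653 eV.
λ = hc/ΔE = 1240 / 0.1653 = 7500 nm.

7500 nm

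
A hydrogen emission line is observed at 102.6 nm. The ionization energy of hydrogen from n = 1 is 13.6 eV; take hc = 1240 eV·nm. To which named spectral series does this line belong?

ΔE = 1240/102.6 = 12.09 eV.
This matches 13.6 × (1/1² − 1/3²), so n_f = 1: the Lyman series.

Lyman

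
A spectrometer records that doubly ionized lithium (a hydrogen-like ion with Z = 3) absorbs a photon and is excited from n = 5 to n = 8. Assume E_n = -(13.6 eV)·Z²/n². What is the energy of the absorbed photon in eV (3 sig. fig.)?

2.98 eV

The Bohr energies scale as Z², so for Z = 3: E_n = −122.4/n² eV.
E_8 = −122.4/64 = −1.913 eV and E_5 = −122.4/25 = −4.896 eV.
The photon energy is |E_8 − E_5| = 2.98 eV.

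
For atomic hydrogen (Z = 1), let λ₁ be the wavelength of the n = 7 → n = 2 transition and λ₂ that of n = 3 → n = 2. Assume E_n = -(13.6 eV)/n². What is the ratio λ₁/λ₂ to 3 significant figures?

λ ∝ 1/ΔE ∝ 1/(1/n_f² − 1/n_i²), and the Z² and hc factors cancel in the ratio.
λ₁/λ₂ = (1/2² − 1/3²)/(1/2² − 1/7²) = 0.1389/0.2296 = 0.605.

0.605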